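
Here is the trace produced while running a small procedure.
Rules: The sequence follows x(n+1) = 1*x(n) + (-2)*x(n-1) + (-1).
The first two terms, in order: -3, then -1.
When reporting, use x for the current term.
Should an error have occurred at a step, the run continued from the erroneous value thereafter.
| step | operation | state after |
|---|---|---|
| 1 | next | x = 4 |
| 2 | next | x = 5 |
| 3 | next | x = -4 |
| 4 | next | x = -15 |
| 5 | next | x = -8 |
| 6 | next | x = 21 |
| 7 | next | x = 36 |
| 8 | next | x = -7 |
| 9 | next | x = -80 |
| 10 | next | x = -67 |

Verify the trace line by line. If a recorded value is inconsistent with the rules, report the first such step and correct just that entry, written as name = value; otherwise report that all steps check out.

no error

Recomputing the run from the initial state:
step 1: x = 4
step 2: x = 5
step 3: x = -4
step 4: x = -15
step 5: x = -8
step 6: x = 21
step 7: x = 36
step 8: x = -7
step 9: x = -80
step 10: x = -67
This matches the trace at every step.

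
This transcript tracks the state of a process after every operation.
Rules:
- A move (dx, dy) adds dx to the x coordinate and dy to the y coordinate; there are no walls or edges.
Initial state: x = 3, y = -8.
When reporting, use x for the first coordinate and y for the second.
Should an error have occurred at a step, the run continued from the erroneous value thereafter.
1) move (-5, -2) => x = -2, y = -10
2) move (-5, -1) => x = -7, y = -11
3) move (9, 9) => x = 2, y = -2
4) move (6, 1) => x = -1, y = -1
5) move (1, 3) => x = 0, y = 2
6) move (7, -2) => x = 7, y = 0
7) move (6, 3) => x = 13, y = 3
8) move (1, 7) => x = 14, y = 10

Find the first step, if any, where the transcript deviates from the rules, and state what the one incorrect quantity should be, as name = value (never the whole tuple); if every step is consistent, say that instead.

step 4, x = 8

1. x = 3 + (-5) = -2, y = -8 + (-2) = -10 (confirmed correct)
2. x = -2 + (-5) = -7, y = -10 + (-1) = -11 (consistent with the transcript)
3. x = -7 + (9) = 2, y = -11 + (9) = -2 (in agreement)
4. x = 2 + (6) = 8, y = -2 + (1) = -1 (a discrepancy with the transcript)
The audit stops at step 4: the recorded entry is wrong and should be x = 8.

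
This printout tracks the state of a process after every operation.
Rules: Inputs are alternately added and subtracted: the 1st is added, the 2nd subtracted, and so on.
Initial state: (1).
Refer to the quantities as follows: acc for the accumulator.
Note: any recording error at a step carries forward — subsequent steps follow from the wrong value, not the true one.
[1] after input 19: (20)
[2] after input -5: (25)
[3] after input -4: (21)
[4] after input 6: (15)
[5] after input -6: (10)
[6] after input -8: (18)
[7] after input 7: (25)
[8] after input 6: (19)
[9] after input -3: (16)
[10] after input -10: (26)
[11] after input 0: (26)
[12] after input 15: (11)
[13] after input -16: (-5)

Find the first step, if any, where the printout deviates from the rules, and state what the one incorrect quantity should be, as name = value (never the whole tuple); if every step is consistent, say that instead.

step 5, acc = 9

Recomputing the run from the initial state:
step 1: acc = 20
step 2: acc = 25
step 3: acc = 21
step 4: acc = 15
step 5: acc = 9
step 6: acc = 17
step 7: acc = 24
step 8: acc = 18
step 9: acc = 15
step 10: acc = 25
step 11: acc = 25
step 12: acc = 10
step 13: acc = -6
The first disagreement with the printout is at step 5, where the value should be acc = 9.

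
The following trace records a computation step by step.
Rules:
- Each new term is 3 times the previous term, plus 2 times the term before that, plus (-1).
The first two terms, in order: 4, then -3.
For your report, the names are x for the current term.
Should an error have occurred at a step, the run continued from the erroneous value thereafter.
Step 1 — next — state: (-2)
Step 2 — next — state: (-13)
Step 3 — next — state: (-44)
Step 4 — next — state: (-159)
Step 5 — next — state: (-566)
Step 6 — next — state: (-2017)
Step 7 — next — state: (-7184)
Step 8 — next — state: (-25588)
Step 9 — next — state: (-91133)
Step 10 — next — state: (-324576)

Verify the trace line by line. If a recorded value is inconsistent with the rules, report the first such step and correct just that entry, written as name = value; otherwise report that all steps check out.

step 1: x = 3*(-3) + (2)*(4) + (-1) = -2 -> exactly as logged
step 2: x = 3*(-2) + (2)*(-3) + (-1) = -13 -> exactly as logged
step 3: x = 3*(-13) + (2)*(-2) + (-1) = -44 -> confirmed correct
step 4: x = 3*(-44) + (2)*(-13) + (-1) = -159 -> confirmed correct
step 5: x = 3*(-159) + (2)*(-44) + (-1) = -566 -> checks out
step 6: x = 3*(-566) + (2)*(-159) + (-1) = -2017 -> agrees with the trace
step 7: x = 3*(-2017) + (2)*(-566) + (-1) = -7184 -> in agreement
step 8: x = 3*(-7184) + (2)*(-2017) + (-1) = -25587 -> the entry is off here
So the first discrepancy is step 8, where the right value is x = -25587.

step 8, x = -25587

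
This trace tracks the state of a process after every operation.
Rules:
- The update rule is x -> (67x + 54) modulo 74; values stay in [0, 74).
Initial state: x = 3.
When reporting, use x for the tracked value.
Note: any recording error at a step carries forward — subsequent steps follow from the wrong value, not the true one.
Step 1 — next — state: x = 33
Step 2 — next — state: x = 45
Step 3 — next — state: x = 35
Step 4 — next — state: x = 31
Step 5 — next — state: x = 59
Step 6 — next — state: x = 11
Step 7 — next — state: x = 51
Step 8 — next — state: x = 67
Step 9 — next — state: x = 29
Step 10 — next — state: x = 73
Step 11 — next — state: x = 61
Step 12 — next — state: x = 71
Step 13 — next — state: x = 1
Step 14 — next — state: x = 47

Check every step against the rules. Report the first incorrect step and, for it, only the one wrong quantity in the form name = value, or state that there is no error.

no error

Recomputing the run from the initial state:
step 1: x = 33
step 2: x = 45
step 3: x = 35
step 4: x = 31
step 5: x = 59
step 6: x = 11
step 7: x = 51
step 8: x = 67
step 9: x = 29
step 10: x = 73
step 11: x = 61
step 12: x = 71
step 13: x = 1
step 14: x = 47
This matches the trace at every step.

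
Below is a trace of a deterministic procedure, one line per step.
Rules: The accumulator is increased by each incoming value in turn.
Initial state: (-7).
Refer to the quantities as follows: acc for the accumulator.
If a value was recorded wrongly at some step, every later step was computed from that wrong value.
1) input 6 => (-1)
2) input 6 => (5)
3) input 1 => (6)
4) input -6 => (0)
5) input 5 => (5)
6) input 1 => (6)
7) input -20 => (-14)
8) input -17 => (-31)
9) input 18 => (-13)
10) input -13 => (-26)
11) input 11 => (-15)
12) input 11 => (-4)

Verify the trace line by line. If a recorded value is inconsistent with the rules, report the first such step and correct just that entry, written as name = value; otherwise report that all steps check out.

no error

step 1: acc = -7 + 6 = -1 -> matches
step 2: acc = -1 + 6 = 5 -> confirmed correct
step 3: acc = 5 + 1 = 6 -> checks out
step 4: acc = 6 + -6 = 0 -> confirmed correct
step 5: acc = 0 + 5 = 5 -> consistent with the trace
step 6: acc = 5 + 1 = 6 -> exactly as logged
step 7: acc = 6 + -20 = -14 -> same as recorded
step 8: acc = -14 + -17 = -31 -> confirmed correct
step 9: acc = -31 + 18 = -13 -> checks out
step 10: acc = -13 + -13 = -26 -> verified
step 11: acc = -26 + 11 = -15 -> matches
step 12: acc = -15 + 11 = -4 -> no discrepancy
The whole run recomputes cleanly — no discrepancies.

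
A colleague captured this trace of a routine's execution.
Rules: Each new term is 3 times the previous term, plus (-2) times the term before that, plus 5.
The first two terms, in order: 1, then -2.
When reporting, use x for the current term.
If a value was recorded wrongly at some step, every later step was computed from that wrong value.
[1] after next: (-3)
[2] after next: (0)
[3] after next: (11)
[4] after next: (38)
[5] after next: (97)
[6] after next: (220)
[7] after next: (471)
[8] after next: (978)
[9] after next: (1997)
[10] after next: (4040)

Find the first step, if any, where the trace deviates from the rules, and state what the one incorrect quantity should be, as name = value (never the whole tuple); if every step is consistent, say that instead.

no error

1. x = 3*(-2) + (-2)*(1) + (5) = -3 (same as recorded)
2. x = 3*(-3) + (-2)*(-2) + (5) = 0 (consistent with the trace)
3. x = 3*(0) + (-2)*(-3) + (5) = 11 (verified)
4. x = 3*(11) + (-2)*(0) + (5) = 38 (exactly as logged)
5. x = 3*(38) + (-2)*(11) + (5) = 97 (matches)
6. x = 3*(97) + (-2)*(38) + (5) = 220 (same as recorded)
7. x = 3*(220) + (-2)*(97) + (5) = 471 (in agreement)
8. x = 3*(471) + (-2)*(220) + (5) = 978 (verified)
9. x = 3*(978) + (-2)*(471) + (5) = 1997 (consistent with the trace)
10. x = 3*(1997) + (-2)*(978) + (5) = 4040 (checks out)
All steps check out; nothing to correct.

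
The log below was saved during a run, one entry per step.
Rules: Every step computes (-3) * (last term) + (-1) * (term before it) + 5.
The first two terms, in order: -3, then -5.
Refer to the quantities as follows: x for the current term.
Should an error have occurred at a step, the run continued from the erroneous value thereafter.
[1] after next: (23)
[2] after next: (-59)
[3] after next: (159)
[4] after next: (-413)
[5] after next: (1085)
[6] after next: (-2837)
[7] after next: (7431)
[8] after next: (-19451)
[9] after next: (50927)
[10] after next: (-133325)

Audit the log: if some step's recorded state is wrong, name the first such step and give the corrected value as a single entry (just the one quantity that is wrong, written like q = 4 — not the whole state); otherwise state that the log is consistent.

no error

Recomputing the run from the initial state:
step 1: x = 23
step 2: x = -59
step 3: x = 159
step 4: x = -413
step 5: x = 1085
step 6: x = -2837
step 7: x = 7431
step 8: x = -19451
step 9: x = 50927
step 10: x = -133325
This matches the log at every step.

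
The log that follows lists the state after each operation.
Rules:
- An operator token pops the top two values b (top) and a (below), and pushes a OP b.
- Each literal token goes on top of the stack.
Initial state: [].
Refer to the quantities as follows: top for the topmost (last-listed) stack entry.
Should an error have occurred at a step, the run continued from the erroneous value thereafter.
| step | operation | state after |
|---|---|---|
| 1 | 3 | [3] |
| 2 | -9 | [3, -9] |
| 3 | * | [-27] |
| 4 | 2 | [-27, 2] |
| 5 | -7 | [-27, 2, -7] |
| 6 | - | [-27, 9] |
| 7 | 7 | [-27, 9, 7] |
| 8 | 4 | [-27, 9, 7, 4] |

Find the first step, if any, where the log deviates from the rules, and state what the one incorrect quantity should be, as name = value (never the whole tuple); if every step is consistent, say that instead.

no error

Recomputing the run from the initial state:
step 1: [3]
step 2: [3, -9]
step 3: [-27]
step 4: [-27, 2]
step 5: [-27, 2, -7]
step 6: [-27, 9]
step 7: [-27, 9, 7]
step 8: [-27, 9, 7, 4]
This matches the log at every step.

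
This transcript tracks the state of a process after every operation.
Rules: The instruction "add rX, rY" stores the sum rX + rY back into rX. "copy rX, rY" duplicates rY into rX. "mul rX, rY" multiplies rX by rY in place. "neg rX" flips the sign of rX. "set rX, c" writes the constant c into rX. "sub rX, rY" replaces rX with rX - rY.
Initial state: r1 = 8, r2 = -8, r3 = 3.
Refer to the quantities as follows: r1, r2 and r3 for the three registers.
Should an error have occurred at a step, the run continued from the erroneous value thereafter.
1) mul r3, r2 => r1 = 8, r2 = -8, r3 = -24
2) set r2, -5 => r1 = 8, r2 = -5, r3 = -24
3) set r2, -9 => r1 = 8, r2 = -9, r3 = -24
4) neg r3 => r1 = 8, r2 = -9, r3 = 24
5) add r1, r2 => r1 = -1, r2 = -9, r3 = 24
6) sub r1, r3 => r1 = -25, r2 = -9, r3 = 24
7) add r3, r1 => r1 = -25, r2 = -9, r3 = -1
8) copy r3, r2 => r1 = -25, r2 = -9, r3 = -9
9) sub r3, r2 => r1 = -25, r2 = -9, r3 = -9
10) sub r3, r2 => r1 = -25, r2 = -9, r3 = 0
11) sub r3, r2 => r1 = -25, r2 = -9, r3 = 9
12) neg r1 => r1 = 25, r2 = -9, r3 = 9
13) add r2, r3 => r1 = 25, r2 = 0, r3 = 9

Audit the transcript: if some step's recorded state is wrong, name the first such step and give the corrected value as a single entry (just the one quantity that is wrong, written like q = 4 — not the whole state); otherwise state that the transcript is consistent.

step 9, r3 = 0

Recomputing the run from the initial state:
step 1: r1 = 8, r2 = -8, r3 = -24
step 2: r1 = 8, r2 = -5, r3 = -24
step 3: r1 = 8, r2 = -9, r3 = -24
step 4: r1 = 8, r2 = -9, r3 = 24
step 5: r1 = -1, r2 = -9, r3 = 24
step 6: r1 = -25, r2 = -9, r3 = 24
step 7: r1 = -25, r2 = -9, r3 = -1
step 8: r1 = -25, r2 = -9, r3 = -9
step 9: r1 = -25, r2 = -9, r3 = 0
step 10: r1 = -25, r2 = -9, r3 = 9
step 11: r1 = -25, r2 = -9, r3 = 18
step 12: r1 = 25, r2 = -9, r3 = 18
step 13: r1 = 25, r2 = 9, r3 = 18
The first disagreement with the transcript is at step 9, where the value should be r3 = 0.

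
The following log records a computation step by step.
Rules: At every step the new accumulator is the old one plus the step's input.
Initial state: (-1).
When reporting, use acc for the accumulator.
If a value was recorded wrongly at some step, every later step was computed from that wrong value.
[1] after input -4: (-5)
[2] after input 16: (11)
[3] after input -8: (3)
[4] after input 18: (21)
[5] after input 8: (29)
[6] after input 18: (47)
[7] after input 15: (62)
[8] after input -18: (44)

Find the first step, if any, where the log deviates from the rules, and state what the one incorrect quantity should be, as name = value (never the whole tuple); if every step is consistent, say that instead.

no error

Recomputing the run from the initial state:
step 1: acc = -5
step 2: acc = 11
step 3: acc = 3
step 4: acc = 21
step 5: acc = 29
step 6: acc = 47
step 7: acc = 62
step 8: acc = 44
This matches the log at every step.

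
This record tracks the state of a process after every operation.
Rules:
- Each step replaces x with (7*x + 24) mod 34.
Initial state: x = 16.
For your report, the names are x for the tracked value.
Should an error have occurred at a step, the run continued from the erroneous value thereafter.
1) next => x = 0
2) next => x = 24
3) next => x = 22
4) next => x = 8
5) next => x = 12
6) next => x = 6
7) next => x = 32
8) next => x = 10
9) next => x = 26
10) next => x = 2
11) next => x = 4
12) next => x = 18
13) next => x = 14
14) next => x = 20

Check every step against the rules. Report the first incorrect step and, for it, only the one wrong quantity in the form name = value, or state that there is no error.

no error

step 1: x = (7*16 + 24) mod 34 = 0 -> same as recorded
step 2: x = (7*0 + 24) mod 34 = 24 -> agrees with the record
step 3: x = (7*24 + 24) mod 34 = 22 -> same as recorded
step 4: x = (7*22 + 24) mod 34 = 8 -> confirmed correct
step 5: x = (7*8 + 24) mod 34 = 12 -> exactly as logged
step 6: x = (7*12 + 24) mod 34 = 6 -> matches
step 7: x = (7*6 + 24) mod 34 = 32 -> consistent with the record
step 8: x = (7*32 + 24) mod 34 = 10 -> agrees with the record
step 9: x = (7*10 + 24) mod 34 = 26 -> verified
step 10: x = (7*26 + 24) mod 34 = 2 -> confirmed correct
step 11: x = (7*2 + 24) mod 34 = 4 -> matches
step 12: x = (7*4 + 24) mod 34 = 18 -> consistent with the record
step 13: x = (7*18 + 24) mod 34 = 14 -> in agreement
step 14: x = (7*14 + 24) mod 34 = 20 -> consistent with the record
All entries verified; no error found.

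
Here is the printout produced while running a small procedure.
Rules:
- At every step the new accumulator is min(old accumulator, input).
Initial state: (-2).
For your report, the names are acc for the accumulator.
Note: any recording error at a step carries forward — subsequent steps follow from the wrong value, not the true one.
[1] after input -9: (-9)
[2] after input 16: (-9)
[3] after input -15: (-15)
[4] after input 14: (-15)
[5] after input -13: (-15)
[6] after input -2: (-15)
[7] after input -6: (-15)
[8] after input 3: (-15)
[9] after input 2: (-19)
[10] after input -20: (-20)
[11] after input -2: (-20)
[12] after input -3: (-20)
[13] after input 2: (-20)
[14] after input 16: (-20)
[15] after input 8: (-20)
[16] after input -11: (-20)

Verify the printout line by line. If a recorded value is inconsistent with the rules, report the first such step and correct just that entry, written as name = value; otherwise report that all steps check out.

step 9, acc = -15

Step 1: acc = min(-2, -9) = -9 — confirmed correct.
Step 2: acc = min(-9, 16) = -9 — agrees with the printout.
Step 3: acc = min(-9, -15) = -15 — exactly as logged.
Step 4: acc = min(-15, 14) = -15 — verified.
Step 5: acc = min(-15, -13) = -15 — same as recorded.
Step 6: acc = min(-15, -2) = -15 — confirmed correct.
Step 7: acc = min(-15, -6) = -15 — confirmed correct.
Step 8: acc = min(-15, 3) = -15 — same as recorded.
Step 9: acc = min(-15, 2) = -15 — the recorded entry deviates here.
First incorrect step: 9; the correct value is acc = -15.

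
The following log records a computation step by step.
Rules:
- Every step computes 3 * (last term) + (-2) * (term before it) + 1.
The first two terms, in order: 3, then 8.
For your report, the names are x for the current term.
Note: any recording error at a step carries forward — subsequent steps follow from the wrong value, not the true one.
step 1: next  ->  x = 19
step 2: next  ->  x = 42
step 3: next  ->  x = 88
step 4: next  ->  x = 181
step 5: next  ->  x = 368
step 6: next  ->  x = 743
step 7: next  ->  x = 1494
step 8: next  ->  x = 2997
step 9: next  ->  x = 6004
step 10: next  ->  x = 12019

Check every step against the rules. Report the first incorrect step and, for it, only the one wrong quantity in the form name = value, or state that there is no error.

step 3, x = 89

1. x = 3*(8) + (-2)*(3) + (1) = 19 (same as recorded)
2. x = 3*(19) + (-2)*(8) + (1) = 42 (in agreement)
3. x = 3*(42) + (-2)*(19) + (1) = 89 (not what was recorded)
Conclusion: step 3 carries the first error; the entry should be x = 89.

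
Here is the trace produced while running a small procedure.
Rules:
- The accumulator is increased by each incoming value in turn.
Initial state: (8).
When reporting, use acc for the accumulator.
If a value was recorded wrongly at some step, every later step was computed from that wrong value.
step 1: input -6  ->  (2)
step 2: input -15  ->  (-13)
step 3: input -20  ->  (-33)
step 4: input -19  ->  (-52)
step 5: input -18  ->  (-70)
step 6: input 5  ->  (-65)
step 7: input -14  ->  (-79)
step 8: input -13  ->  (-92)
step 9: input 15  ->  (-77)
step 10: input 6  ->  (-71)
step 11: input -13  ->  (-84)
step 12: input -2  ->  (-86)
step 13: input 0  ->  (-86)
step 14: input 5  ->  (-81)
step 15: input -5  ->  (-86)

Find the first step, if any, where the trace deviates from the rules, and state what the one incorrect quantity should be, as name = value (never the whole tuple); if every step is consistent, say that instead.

Step 1: acc = 8 + -6 = 2 — confirmed correct.
Step 2: acc = 2 + -15 = -13 — verified.
Step 3: acc = -13 + -20 = -33 — verified.
Step 4: acc = -33 + -19 = -52 — agrees with the trace.
Step 5: acc = -52 + -18 = -70 — agrees with the trace.
Step 6: acc = -70 + 5 = -65 — exactly as logged.
Step 7: acc = -65 + -14 = -79 — verified.
Step 8: acc = -79 + -13 = -92 — agrees with the trace.
Step 9: acc = -92 + 15 = -77 — confirmed correct.
Step 10: acc = -77 + 6 = -71 — consistent with the trace.
Step 11: acc = -71 + -13 = -84 — confirmed correct.
Step 12: acc = -84 + -2 = -86 — matches.
Step 13: acc = -86 + 0 = -86 — no discrepancy.
Step 14: acc = -86 + 5 = -81 — agrees with the trace.
Step 15: acc = -81 + -5 = -86 — verified.
All entries verified; no error found.

no error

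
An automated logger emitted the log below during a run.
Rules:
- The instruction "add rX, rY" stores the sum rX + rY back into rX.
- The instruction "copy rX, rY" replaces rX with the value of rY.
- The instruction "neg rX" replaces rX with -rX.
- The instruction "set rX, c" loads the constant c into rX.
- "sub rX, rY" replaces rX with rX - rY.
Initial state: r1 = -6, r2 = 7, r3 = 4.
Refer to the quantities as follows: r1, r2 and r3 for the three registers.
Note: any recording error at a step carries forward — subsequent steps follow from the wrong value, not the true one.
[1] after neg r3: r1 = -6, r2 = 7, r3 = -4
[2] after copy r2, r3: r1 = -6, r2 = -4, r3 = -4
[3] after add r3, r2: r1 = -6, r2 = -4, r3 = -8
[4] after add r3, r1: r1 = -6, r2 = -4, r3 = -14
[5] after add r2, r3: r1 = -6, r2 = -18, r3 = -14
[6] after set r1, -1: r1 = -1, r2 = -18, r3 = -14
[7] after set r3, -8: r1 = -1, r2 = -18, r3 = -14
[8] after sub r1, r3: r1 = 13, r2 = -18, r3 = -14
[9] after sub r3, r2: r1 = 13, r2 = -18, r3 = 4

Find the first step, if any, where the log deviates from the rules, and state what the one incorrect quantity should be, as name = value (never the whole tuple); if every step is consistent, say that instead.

step 7, r3 = -8

1. r3 = -(4) = -4 (confirmed correct)
2. r2 = -4 (exactly as logged)
3. r3 = -4 + -4 = -8 (no discrepancy)
4. r3 = -8 + -6 = -14 (consistent with the log)
5. r2 = -4 + -14 = -18 (verified)
6. r1 = -1 (checks out)
7. r3 = -8 (this is not what the log shows)
The audit stops at step 7: the recorded entry is wrong and should be r3 = -8.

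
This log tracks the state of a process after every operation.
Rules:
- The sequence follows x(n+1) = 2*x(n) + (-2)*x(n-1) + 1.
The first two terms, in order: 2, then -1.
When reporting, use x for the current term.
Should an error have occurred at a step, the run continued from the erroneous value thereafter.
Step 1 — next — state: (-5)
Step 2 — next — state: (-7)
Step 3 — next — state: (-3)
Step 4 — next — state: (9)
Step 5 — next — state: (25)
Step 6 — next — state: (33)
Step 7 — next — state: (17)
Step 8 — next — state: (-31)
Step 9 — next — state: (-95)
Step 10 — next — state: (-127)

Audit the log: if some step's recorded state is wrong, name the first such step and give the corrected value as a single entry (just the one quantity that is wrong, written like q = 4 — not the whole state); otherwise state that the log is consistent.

no error

Recomputing the run from the initial state:
step 1: x = -5
step 2: x = -7
step 3: x = -3
step 4: x = 9
step 5: x = 25
step 6: x = 33
step 7: x = 17
step 8: x = -31
step 9: x = -95
step 10: x = -127
This matches the log at every step.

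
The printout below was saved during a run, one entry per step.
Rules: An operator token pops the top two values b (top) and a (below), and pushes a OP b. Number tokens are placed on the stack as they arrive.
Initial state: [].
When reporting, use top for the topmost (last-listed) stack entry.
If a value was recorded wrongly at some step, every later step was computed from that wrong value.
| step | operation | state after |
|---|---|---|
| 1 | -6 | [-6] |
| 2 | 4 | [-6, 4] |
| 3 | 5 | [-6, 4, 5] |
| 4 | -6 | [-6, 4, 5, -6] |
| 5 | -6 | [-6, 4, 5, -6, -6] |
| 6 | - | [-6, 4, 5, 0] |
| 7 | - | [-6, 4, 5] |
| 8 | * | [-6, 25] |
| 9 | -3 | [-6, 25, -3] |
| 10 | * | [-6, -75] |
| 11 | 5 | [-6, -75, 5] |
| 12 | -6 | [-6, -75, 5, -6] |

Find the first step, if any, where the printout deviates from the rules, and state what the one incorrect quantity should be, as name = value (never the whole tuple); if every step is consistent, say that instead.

step 8, top = 20

Step 1: push -6: top = -6 — confirmed correct.
Step 2: push 4: top = 4 — in agreement.
Step 3: push 5: top = 5 — agrees with the printout.
Step 4: push -6: top = -6 — consistent with the printout.
Step 5: push -6: top = -6 — in agreement.
Step 6: -6 - -6 = 0 — matches.
Step 7: 5 - 0 = 5 — no discrepancy.
Step 8: 4 * 5 = 20 — the printout has a different value.
The earliest wrong entry is at step 8: it should read top = 20.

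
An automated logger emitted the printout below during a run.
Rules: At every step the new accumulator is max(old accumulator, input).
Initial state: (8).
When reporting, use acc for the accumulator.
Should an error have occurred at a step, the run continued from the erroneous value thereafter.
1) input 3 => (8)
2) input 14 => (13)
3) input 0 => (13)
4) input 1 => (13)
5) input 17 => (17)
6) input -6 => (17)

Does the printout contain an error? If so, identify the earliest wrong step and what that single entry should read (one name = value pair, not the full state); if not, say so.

Step 1: acc = max(8, 3) = 8 — exactly as logged.
Step 2: acc = max(8, 14) = 14 — the entry is off here.
The earliest wrong entry is at step 2: it should read acc = 14.

step 2, acc = 14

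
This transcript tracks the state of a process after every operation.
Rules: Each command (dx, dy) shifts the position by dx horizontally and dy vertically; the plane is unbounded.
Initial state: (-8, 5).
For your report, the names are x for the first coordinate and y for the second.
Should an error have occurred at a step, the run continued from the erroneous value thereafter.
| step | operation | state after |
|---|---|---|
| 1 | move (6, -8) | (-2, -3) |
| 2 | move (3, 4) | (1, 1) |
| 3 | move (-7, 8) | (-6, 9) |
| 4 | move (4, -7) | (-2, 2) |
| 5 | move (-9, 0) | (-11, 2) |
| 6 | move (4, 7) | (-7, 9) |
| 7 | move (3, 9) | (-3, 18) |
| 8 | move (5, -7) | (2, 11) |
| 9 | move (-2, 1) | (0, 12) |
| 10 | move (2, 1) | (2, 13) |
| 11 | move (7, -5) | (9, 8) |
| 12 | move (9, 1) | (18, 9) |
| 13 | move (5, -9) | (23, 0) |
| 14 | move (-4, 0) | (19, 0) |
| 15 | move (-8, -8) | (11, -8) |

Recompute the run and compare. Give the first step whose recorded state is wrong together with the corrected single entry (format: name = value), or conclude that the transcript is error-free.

step 7, x = -4

Recomputing the run from the initial state:
step 1: x = -2, y = -3
step 2: x = 1, y = 1
step 3: x = -6, y = 9
step 4: x = -2, y = 2
step 5: x = -11, y = 2
step 6: x = -7, y = 9
step 7: x = -4, y = 18
step 8: x = 1, y = 11
step 9: x = -1, y = 12
step 10: x = 1, y = 13
step 11: x = 8, y = 8
step 12: x = 17, y = 9
step 13: x = 22, y = 0
step 14: x = 18, y = 0
step 15: x = 10, y = -8
The first disagreement with the transcript is at step 7, where the value should be x = -4.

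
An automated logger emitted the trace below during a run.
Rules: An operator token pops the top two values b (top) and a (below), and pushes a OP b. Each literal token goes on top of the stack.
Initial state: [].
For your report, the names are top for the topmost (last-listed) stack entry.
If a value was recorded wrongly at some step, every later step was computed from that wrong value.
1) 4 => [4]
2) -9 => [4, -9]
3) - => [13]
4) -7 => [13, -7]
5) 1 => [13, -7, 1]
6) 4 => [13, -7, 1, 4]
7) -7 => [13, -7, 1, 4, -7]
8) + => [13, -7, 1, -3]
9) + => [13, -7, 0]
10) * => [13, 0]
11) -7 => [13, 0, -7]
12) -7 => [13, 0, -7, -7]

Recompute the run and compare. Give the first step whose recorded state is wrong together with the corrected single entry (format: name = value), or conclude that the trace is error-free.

step 9, top = -2

Recomputing the run from the initial state:
step 1: [4]
step 2: [4, -9]
step 3: [13]
step 4: [13, -7]
step 5: [13, -7, 1]
step 6: [13, -7, 1, 4]
step 7: [13, -7, 1, 4, -7]
step 8: [13, -7, 1, -3]
step 9: [13, -7, -2]
step 10: [13, 14]
step 11: [13, 14, -7]
step 12: [13, 14, -7, -7]
The first disagreement with the trace is at step 9, where the value should be top = -2.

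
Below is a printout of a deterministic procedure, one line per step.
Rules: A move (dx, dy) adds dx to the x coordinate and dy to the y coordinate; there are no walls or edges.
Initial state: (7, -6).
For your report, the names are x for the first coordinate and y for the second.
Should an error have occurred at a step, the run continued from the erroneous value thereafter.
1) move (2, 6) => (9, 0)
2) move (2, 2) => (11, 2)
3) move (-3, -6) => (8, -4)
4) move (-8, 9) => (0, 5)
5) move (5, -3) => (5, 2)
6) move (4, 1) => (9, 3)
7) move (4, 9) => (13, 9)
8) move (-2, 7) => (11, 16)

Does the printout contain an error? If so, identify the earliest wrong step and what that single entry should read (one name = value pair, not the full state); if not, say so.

step 7, y = 12

Step 1: x = 7 + (2) = 9, y = -6 + (6) = 0 — same as recorded.
Step 2: x = 9 + (2) = 11, y = 0 + (2) = 2 — no discrepancy.
Step 3: x = 11 + (-3) = 8, y = 2 + (-6) = -4 — consistent with the printout.
Step 4: x = 8 + (-8) = 0, y = -4 + (9) = 5 — matches.
Step 5: x = 0 + (5) = 5, y = 5 + (-3) = 2 — checks out.
Step 6: x = 5 + (4) = 9, y = 2 + (1) = 3 — in agreement.
Step 7: x = 9 + (4) = 13, y = 3 + (9) = 12 — this is not what the printout shows.
The audit stops at step 7: the recorded entry is wrong and should be y = 12.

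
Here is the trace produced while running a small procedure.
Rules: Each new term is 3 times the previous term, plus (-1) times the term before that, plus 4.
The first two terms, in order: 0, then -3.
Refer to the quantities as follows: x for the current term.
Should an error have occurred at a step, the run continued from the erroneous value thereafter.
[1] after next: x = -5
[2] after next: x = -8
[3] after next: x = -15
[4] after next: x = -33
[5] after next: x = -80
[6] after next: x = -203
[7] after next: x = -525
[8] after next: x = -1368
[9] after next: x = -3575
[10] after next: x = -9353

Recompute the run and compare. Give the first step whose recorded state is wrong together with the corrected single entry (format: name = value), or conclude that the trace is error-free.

Recomputing the run from the initial state:
step 1: x = -5
step 2: x = -8
step 3: x = -15
step 4: x = -33
step 5: x = -80
step 6: x = -203
step 7: x = -525
step 8: x = -1368
step 9: x = -3575
step 10: x = -9353
This matches the trace at every step.

no error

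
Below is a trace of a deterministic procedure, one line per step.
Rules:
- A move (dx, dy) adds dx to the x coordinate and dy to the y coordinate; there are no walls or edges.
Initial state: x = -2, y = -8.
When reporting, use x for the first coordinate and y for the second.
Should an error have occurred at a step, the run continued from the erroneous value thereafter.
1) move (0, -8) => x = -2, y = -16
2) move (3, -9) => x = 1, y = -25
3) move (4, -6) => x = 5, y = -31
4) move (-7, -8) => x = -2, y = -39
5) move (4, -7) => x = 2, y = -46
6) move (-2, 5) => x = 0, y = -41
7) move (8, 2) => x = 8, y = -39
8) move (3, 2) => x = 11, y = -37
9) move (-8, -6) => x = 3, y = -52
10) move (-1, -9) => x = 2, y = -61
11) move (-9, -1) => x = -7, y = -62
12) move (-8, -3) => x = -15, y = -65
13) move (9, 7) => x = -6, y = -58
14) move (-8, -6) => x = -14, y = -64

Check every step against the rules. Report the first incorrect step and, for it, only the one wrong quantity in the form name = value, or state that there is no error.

step 9, y = -43

1. x = -2 + (0) = -2, y = -8 + (-8) = -16 (agrees with the trace)
2. x = -2 + (3) = 1, y = -16 + (-9) = -25 (confirmed correct)
3. x = 1 + (4) = 5, y = -25 + (-6) = -31 (consistent with the trace)
4. x = 5 + (-7) = -2, y = -31 + (-8) = -39 (no discrepancy)
5. x = -2 + (4) = 2, y = -39 + (-7) = -46 (matches)
6. x = 2 + (-2) = 0, y = -46 + (5) = -41 (confirmed correct)
7. x = 0 + (8) = 8, y = -41 + (2) = -39 (matches)
8. x = 8 + (3) = 11, y = -39 + (2) = -37 (exactly as logged)
9. x = 11 + (-8) = 3, y = -37 + (-6) = -43 (first mismatch against the trace)
First deviation found at step 9; the corrected entry is y = -43.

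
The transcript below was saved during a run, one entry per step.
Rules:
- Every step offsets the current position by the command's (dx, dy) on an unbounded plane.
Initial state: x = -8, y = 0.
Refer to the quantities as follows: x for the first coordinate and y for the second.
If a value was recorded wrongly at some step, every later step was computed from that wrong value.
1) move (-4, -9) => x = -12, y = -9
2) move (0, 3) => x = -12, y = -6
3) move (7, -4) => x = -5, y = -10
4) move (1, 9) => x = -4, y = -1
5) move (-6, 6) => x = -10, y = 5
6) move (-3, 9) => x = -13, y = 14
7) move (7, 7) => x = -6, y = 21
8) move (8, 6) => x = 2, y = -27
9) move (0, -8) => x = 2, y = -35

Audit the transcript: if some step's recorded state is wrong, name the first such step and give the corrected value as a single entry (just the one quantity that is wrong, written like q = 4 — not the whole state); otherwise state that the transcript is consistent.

Recomputing the run from the initial state:
step 1: x = -12, y = -9
step 2: x = -12, y = -6
step 3: x = -5, y = -10
step 4: x = -4, y = -1
step 5: x = -10, y = 5
step 6: x = -13, y = 14
step 7: x = -6, y = 21
step 8: x = 2, y = 27
step 9: x = 2, y = 19
The first disagreement with the transcript is at step 8, where the value should be y = 27.

step 8, y = 27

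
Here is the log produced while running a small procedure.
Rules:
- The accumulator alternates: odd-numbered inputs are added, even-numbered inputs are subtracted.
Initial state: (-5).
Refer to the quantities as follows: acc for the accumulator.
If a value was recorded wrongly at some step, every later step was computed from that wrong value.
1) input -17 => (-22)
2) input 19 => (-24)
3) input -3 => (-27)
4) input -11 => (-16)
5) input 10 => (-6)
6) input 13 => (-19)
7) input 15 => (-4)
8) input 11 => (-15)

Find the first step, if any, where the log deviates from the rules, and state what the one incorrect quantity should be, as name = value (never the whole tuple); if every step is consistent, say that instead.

step 2, acc = -41

Recomputing the run from the initial state:
step 1: acc = -22
step 2: acc = -41
step 3: acc = -44
step 4: acc = -33
step 5: acc = -23
step 6: acc = -36
step 7: acc = -21
step 8: acc = -32
The first disagreement with the log is at step 2, where the value should be acc = -41.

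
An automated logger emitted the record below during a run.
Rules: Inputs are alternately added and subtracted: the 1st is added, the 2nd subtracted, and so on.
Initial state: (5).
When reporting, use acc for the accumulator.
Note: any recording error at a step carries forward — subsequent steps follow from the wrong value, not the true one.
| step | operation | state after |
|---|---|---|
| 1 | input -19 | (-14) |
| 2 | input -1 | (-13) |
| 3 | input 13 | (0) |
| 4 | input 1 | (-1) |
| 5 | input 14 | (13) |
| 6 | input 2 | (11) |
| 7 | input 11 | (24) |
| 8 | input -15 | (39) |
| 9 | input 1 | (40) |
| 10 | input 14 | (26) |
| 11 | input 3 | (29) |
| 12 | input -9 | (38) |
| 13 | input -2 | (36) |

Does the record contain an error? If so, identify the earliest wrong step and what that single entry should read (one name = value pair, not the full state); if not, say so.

step 7, acc = 22

Recomputing the run from the initial state:
step 1: acc = -14
step 2: acc = -13
step 3: acc = 0
step 4: acc = -1
step 5: acc = 13
step 6: acc = 11
step 7: acc = 22
step 8: acc = 37
step 9: acc = 38
step 10: acc = 24
step 11: acc = 27
step 12: acc = 36
step 13: acc = 34
The first disagreement with the record is at step 7, where the value should be acc = 22.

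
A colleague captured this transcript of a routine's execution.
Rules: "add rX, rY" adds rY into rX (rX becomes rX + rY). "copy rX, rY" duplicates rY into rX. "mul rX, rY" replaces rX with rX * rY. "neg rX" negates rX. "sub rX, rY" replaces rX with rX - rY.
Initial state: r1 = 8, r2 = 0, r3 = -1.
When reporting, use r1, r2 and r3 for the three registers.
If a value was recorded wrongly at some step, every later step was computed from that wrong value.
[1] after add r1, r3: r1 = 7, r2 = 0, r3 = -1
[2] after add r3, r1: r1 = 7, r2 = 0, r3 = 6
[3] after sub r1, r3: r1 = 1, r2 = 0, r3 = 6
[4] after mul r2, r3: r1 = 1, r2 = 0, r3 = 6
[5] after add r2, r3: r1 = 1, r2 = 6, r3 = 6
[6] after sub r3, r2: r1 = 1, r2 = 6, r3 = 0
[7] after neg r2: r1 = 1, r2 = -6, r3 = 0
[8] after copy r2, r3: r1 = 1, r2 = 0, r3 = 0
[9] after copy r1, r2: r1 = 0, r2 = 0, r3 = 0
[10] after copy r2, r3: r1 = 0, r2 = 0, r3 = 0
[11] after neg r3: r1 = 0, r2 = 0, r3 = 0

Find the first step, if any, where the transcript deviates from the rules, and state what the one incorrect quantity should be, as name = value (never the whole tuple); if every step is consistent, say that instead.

1. r1 = 8 + -1 = 7 (in agreement)
2. r3 = -1 + 7 = 6 (confirmed correct)
3. r1 = 7 - 6 = 1 (verified)
4. r2 = 0 * 6 = 0 (agrees with the transcript)
5. r2 = 0 + 6 = 6 (confirmed correct)
6. r3 = 6 - 6 = 0 (consistent with the transcript)
7. r2 = -(6) = -6 (consistent with the transcript)
8. r2 = 0 (in agreement)
9. r1 = 0 (checks out)
10. r2 = 0 (no discrepancy)
11. r3 = -(0) = 0 (agrees with the transcript)
The recomputation confirms every line.

no error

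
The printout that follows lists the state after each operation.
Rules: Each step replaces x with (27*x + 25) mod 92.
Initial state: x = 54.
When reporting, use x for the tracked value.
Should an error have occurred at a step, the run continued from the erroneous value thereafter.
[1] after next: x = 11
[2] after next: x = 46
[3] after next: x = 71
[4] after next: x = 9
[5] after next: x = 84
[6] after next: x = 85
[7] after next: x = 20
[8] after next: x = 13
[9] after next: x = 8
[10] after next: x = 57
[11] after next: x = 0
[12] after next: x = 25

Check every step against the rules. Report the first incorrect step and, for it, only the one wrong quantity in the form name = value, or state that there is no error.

step 4, x = 10

Recomputing the run from the initial state:
step 1: x = 11
step 2: x = 46
step 3: x = 71
step 4: x = 10
step 5: x = 19
step 6: x = 78
step 7: x = 15
step 8: x = 62
step 9: x = 43
step 10: x = 82
step 11: x = 31
step 12: x = 34
The first disagreement with the printout is at step 4, where the value should be x = 10.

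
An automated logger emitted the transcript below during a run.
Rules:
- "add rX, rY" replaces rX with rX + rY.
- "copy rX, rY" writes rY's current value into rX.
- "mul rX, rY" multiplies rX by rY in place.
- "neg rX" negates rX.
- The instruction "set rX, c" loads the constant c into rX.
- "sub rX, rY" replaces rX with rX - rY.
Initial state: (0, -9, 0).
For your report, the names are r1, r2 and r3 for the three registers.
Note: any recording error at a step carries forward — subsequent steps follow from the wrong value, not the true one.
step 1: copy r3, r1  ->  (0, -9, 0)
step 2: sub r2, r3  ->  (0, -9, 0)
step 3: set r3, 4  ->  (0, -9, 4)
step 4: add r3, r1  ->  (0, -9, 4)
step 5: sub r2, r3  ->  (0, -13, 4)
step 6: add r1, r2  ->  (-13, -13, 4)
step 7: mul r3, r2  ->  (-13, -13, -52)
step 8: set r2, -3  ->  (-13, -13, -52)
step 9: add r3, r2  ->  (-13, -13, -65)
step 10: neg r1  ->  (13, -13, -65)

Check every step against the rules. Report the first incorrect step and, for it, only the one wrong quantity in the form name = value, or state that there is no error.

Recomputing the run from the initial state:
step 1: r1 = 0, r2 = -9, r3 = 0
step 2: r1 = 0, r2 = -9, r3 = 0
step 3: r1 = 0, r2 = -9, r3 = 4
step 4: r1 = 0, r2 = -9, r3 = 4
step 5: r1 = 0, r2 = -13, r3 = 4
step 6: r1 = -13, r2 = -13, r3 = 4
step 7: r1 = -13, r2 = -13, r3 = -52
step 8: r1 = -13, r2 = -3, r3 = -52
step 9: r1 = -13, r2 = -3, r3 = -55
step 10: r1 = 13, r2 = -3, r3 = -55
The first disagreement with the transcript is at step 8, where the value should be r2 = -3.

step 8, r2 = -3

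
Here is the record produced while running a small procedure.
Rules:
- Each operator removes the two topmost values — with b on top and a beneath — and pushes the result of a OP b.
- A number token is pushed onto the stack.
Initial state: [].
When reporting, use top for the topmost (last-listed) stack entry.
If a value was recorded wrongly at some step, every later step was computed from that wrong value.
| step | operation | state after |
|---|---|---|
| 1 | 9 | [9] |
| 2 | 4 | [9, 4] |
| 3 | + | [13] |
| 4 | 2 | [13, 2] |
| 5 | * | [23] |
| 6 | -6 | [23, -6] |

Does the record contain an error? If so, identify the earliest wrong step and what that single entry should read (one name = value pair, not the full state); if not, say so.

step 5, top = 26

Recomputing the run from the initial state:
step 1: [9]
step 2: [9, 4]
step 3: [13]
step 4: [13, 2]
step 5: [26]
step 6: [26, -6]
The first disagreement with the record is at step 5, where the value should be top = 26.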